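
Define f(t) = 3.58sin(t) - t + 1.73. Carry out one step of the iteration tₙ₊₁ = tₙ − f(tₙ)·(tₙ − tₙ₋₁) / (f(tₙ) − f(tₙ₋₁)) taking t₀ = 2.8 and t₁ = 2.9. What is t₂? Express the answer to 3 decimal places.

f(2.8) = 0.12926, f(2.9) = -0.31349
t₂ = 2.90000 − (-0.31349)·(2.90000 − 2.80000) / (-0.31349 − 0.12926) = 2.90000 − (-0.03135)/(-0.44274) = 2.82919

2.829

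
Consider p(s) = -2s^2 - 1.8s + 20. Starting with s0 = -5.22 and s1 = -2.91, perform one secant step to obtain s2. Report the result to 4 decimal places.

p(-5.22) = -25.100800, p(-2.91) = 8.301800
s2 = -2.910000 − 8.301800·(-2.910000 − (-5.220000)) / (8.301800 − (-25.100800)) = -2.910000 − (19.177158)/(33.402600) = -3.484122

-3.4841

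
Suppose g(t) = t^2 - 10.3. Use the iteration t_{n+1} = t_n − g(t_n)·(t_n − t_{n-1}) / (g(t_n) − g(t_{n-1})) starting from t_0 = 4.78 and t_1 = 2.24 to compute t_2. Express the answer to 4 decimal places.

2.9925

g(4.78) = 12.548400, g(2.24) = -5.282400
t_2 = 2.240000 − (-5.282400)·(2.240000 − 4.780000) / (-5.282400 − 12.548400) = 2.240000 − (13.417296)/(-17.830800) = 2.992479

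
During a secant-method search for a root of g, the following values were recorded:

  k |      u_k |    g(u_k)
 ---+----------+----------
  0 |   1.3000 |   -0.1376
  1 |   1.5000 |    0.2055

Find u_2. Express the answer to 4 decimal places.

u_2 = 1.5000 − 0.2055·(1.5000 − 1.3000) / (0.2055 − (-0.1376))
   = 1.5000 − (0.041100)/(0.343100) = 1.380210

1.3802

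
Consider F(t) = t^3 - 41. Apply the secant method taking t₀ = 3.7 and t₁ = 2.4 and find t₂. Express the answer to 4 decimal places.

3.3593

F(3.7) = 9.653000, F(2.4) = -27.176000
t₂ = 2.400000 − (-27.176000)·(2.400000 − 3.700000) / (-27.176000 − 9.653000) = 2.400000 − (35.328800)/(-36.829000) = 3.359266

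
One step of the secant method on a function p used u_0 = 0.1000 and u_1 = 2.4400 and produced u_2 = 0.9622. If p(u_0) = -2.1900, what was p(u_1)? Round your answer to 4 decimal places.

The secant line through (0.1000, -2.1900) and (2.4400, p(u_1)) crosses zero at u_2 = 0.9622.
So (0.1000, -2.1900), (2.4400, p(u_1)), (0.9622, 0) are collinear:
p(u_1) = -2.1900 · (2.4400 − 0.9622) / (0.1000 − 0.9622) = -2.1900 · (1.477800)/(-0.862200) = 3.753633

3.7536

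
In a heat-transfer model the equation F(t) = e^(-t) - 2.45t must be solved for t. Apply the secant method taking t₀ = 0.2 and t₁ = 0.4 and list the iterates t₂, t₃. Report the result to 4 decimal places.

F(0.2) = 0.328731, F(0.4) = -0.309680
t₂ = 0.400000 − (-0.309680)·(0.400000 − 0.200000) / (-0.309680 − 0.328731) = 0.400000 − (-0.061936)/(-0.638411) = 0.302984
F(0.302984) = -0.003700
t₃ = 0.302984 − (-0.003700)·(0.302984 − 0.400000) / (-0.003700 − (-0.309680)) = 0.302984 − (0.000359)/(0.305980) = 0.301811

0.3030, 0.3018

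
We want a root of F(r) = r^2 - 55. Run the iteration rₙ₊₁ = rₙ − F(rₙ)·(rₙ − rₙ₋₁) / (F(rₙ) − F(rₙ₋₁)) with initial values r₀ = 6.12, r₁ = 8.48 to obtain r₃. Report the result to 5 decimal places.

F(6.12) = -17.5456000, F(8.48) = 16.9104000
r₂ = 8.4800000 − 16.9104000·(8.4800000 − 6.1200000) / (16.9104000 − (-17.5456000)) = 8.4800000 − (39.9085440)/(34.4560000) = 7.3217534
F(7.3217534) = -1.3919268
r₃ = 7.3217534 − (-1.3919268)·(7.3217534 − 8.4800000) / (-1.3919268 − 16.9104000) = 7.3217534 − (1.6121944)/(-18.3023268) = 7.4098403

7.40984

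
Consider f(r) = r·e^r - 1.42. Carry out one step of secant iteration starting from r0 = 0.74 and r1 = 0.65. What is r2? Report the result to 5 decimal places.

f(0.74) = 0.1309923, f(0.65) = -0.1748985
r2 = 0.6500000 − (-0.1748985)·(0.6500000 − 0.7400000) / (-0.1748985 − 0.1309923) = 0.6500000 − (0.0157409)/(-0.3058907) = 0.7014591

0.70146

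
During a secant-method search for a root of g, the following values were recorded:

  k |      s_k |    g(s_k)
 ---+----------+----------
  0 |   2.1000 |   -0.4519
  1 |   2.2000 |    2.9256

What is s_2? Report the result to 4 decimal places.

s_2 = 2.2000 − 2.9256·(2.2000 − 2.1000) / (2.9256 − (-0.4519))
   = 2.2000 − (0.292560)/(3.377500) = 2.113380

2.1134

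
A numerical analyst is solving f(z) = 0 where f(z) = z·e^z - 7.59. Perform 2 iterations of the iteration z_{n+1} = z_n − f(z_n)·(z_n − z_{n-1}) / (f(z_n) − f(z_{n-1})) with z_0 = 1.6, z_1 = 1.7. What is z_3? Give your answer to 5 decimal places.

f(1.6) = 0.3348519, f(1.7) = 1.7157106
z_2 = 1.7000000 − 1.7157106·(1.7000000 − 1.6000000) / (1.7157106 − 0.3348519) = 1.7000000 − (0.1715711)/(1.3808587) = 1.5757505
f(1.5757505) = 0.0277580
z_3 = 1.5757505 − 0.0277580·(1.5757505 − 1.7000000) / (0.0277580 − 1.7157106) = 1.5757505 − (-0.0034489)/(-1.6879526) = 1.5737072

1.57371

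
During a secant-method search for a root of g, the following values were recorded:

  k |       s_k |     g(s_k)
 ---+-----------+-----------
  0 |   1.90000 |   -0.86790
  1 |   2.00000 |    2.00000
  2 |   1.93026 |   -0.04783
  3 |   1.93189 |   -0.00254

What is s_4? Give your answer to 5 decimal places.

1.93198

s_4 = 1.93189 − (-0.00254)·(1.93189 − 1.93026) / (-0.00254 − (-0.04783))
   = 1.93189 − (-0.0000041)/(0.0452900) = 1.9319814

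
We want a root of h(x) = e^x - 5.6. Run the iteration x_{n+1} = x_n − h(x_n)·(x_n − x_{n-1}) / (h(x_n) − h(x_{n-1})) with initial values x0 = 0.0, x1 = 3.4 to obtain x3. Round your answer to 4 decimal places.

h(0.0) = -4.600000, h(3.4) = 24.364100
x2 = 3.400000 − 24.364100·(3.400000 − 0.000000) / (24.364100 − (-4.600000)) = 3.400000 − (82.837940)/(28.964100) = 0.539979
h(0.539979) = -3.884030
x3 = 0.539979 − (-3.884030)·(0.539979 − 3.400000) / (-3.884030 − 24.364100) = 0.539979 − (11.108407)/(-28.248130) = 0.933223

0.9332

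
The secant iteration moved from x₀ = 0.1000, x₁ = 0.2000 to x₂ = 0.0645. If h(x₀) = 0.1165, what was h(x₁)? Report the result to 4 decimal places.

0.4447

The secant line through (0.1000, 0.1165) and (0.2000, h(x₁)) crosses zero at x₂ = 0.0645.
So (0.1000, 0.1165), (0.2000, h(x₁)), (0.0645, 0) are collinear:
h(x₁) = 0.1165 · (0.2000 − 0.0645) / (0.1000 − 0.0645) = 0.1165 · (0.135500)/(0.035500) = 0.444669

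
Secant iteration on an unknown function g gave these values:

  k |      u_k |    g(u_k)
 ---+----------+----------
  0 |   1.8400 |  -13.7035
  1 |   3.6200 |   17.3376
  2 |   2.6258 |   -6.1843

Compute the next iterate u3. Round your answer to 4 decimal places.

u3 = 2.6258 − (-6.1843)·(2.6258 − 3.6200) / (-6.1843 − 17.3376)
   = 2.6258 − (6.148431)/(-23.521900) = 2.887192

2.8872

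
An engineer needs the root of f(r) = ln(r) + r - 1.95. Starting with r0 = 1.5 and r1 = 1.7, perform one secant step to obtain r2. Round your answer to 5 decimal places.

1.52739

f(1.5) = -0.0445349, f(1.7) = 0.2806283
r2 = 1.7000000 − 0.2806283·(1.7000000 − 1.5000000) / (0.2806283 − (-0.0445349)) = 1.7000000 − (0.0561257)/(0.3251631) = 1.5273923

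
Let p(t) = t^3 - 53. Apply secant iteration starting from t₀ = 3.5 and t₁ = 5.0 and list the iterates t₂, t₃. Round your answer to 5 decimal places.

3.68493, 3.73692

p(3.5) = -10.1250000, p(5.0) = 72.0000000
t₂ = 5.0000000 − 72.0000000·(5.0000000 − 3.5000000) / (72.0000000 − (-10.1250000)) = 5.0000000 − (108.0000000)/(82.1250000) = 3.6849315
p(3.6849315) = -2.9633461
t₃ = 3.6849315 − (-2.9633461)·(3.6849315 − 5.0000000) / (-2.9633461 − 72.0000000) = 3.6849315 − (3.8970031)/(-74.9633461) = 3.7369170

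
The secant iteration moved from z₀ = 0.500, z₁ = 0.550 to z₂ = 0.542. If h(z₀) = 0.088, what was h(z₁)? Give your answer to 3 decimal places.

The secant line through (0.500, 0.088) and (0.550, h(z₁)) crosses zero at z₂ = 0.542.
So (0.500, 0.088), (0.550, h(z₁)), (0.542, 0) are collinear:
h(z₁) = 0.088 · (0.550 − 0.542) / (0.500 − 0.542) = 0.088 · (0.00800)/(-0.04200) = -0.01676

-0.017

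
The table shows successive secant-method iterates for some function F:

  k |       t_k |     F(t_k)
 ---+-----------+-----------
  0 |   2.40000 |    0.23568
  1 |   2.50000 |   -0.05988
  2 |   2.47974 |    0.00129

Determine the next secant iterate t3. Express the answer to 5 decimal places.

t3 = 2.47974 − 0.00129·(2.47974 − 2.50000) / (0.00129 − (-0.05988))
   = 2.47974 − (-0.0000261)/(0.0611700) = 2.4801673

2.48017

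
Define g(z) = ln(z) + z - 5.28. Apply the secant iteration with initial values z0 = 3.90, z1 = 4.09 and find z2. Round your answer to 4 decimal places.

g(3.90) = -0.019023, g(4.09) = 0.218545
z2 = 4.090000 − 0.218545·(4.090000 − 3.900000) / (0.218545 − (-0.019023)) = 4.090000 − (0.041524)/(0.237568) = 3.915214

3.9152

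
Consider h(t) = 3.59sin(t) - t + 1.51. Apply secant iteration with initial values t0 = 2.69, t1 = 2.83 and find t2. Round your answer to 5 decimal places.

h(2.69) = 0.3866727, h(2.83) = -0.2193958
t2 = 2.8300000 − (-0.2193958)·(2.8300000 − 2.6900000) / (-0.2193958 − 0.3866727) = 2.8300000 − (-0.0307154)/(-0.6060685) = 2.7793202

2.77932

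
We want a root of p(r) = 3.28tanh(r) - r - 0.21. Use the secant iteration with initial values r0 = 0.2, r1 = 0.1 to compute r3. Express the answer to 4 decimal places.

p(0.2) = 0.237391, p(0.1) = 0.016911
r2 = 0.100000 − 0.016911·(0.100000 − 0.200000) / (0.016911 − 0.237391) = 0.100000 − (-0.001691)/(-0.220480) = 0.092330
p(0.092330) = -0.000345
r3 = 0.092330 − (-0.000345)·(0.092330 − 0.100000) / (-0.000345 − 0.016911) = 0.092330 − (0.000003)/(-0.017256) = 0.092483

0.0925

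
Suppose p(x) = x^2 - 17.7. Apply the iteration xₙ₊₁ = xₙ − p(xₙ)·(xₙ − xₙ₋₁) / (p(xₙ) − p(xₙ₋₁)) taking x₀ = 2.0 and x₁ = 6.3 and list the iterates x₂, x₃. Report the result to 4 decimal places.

3.6506, 4.0901

p(2.0) = -13.700000, p(6.3) = 21.990000
x₂ = 6.300000 − 21.990000·(6.300000 − 2.000000) / (21.990000 − (-13.700000)) = 6.300000 − (94.557000)/(35.690000) = 3.650602
p(3.650602) = -4.373102
x₃ = 3.650602 − (-4.373102)·(3.650602 − 6.300000) / (-4.373102 − 21.990000) = 3.650602 − (11.586086)/(-26.363102) = 4.090084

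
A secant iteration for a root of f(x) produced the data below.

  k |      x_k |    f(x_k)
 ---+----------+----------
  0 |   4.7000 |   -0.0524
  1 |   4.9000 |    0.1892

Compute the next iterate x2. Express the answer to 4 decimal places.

x2 = 4.9000 − 0.1892·(4.9000 − 4.7000) / (0.1892 − (-0.0524))
   = 4.9000 − (0.037840)/(0.241600) = 4.743377

4.7434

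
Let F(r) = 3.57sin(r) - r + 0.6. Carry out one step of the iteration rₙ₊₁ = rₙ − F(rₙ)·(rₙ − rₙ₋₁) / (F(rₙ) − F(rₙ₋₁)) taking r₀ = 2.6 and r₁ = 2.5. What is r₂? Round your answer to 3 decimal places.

F(2.6) = -0.15966, F(2.5) = 0.23655
r₂ = 2.50000 − 0.23655·(2.50000 − 2.60000) / (0.23655 − (-0.15966)) = 2.50000 − (-0.02365)/(0.39621) = 2.55970

2.560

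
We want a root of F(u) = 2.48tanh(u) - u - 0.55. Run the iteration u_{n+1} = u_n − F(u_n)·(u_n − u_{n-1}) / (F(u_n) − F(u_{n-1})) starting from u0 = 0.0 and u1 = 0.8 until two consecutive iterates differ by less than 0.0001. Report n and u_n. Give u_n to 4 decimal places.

n = 7, u_n = 0.4069

F(0.0) = -0.550000, F(0.8) = 0.296811
u2 = 0.800000 − 0.296811·(0.800000)/(0.846811) = 0.519596;  |Δ| = 0.280404
F(0.519596) = 0.114327
u3 = 0.519596 − 0.114327·(-0.280404)/(-0.182484) = 0.343923;  |Δ| = 0.175674
F(0.343923) = -0.073105
u4 = 0.343923 − (-0.073105)·(-0.175674)/(-0.187432) = 0.412442;  |Δ| = 0.068519
F(0.412442) = 0.006107
u5 = 0.412442 − 0.006107·(0.068519)/(0.079212) = 0.407159;  |Δ| = 0.005283
F(0.407159) = 0.000264
u6 = 0.407159 − 0.000264·(-0.005283)/(-0.005843) = 0.406920;  |Δ| = 0.000239
F(0.406920) = -0.000001
u7 = 0.406920 − (-0.000001)·(-0.000239)/(-0.000265) = 0.406921;  |Δ| = 0.000001
|u7 − u6| = 0.000001 < 0.0001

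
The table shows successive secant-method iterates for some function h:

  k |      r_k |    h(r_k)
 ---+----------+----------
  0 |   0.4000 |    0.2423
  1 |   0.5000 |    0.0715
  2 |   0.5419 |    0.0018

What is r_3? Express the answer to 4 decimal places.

0.5430

r_3 = 0.5419 − 0.0018·(0.5419 − 0.5000) / (0.0018 − 0.0715)
   = 0.5419 − (0.000075)/(-0.069700) = 0.542982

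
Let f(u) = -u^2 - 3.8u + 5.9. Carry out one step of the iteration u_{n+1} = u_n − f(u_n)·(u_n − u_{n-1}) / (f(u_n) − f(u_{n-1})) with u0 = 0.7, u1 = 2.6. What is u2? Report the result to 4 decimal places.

f(0.7) = 2.750000, f(2.6) = -10.740000
u2 = 2.600000 − (-10.740000)·(2.600000 − 0.700000) / (-10.740000 − 2.750000) = 2.600000 − (-20.406000)/(-13.490000) = 1.087324

1.0873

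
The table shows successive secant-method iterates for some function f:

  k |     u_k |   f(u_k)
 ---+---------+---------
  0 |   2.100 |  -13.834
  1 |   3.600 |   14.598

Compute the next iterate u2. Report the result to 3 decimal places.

2.830

u2 = 3.600 − 14.598·(3.600 − 2.100) / (14.598 − (-13.834))
   = 3.600 − (21.89700)/(28.43200) = 2.82985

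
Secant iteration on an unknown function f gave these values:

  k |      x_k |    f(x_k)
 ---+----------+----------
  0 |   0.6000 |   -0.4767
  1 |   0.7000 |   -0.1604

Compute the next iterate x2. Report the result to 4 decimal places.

0.7507

x2 = 0.7000 − (-0.1604)·(0.7000 − 0.6000) / (-0.1604 − (-0.4767))
   = 0.7000 − (-0.016040)/(0.316300) = 0.750711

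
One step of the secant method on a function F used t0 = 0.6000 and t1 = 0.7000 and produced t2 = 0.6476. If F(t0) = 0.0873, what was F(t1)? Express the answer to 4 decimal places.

-0.0961

The secant line through (0.6000, 0.0873) and (0.7000, F(t1)) crosses zero at t2 = 0.6476.
So (0.6000, 0.0873), (0.7000, F(t1)), (0.6476, 0) are collinear:
F(t1) = 0.0873 · (0.7000 − 0.6476) / (0.6000 − 0.6476) = 0.0873 · (0.052400)/(-0.047600) = -0.096103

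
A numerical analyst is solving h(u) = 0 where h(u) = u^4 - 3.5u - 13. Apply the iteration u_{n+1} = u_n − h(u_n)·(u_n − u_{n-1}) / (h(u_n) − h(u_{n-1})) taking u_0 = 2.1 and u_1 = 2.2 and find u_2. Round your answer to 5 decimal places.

2.12486

h(2.1) = -0.9019000, h(2.2) = 2.7256000
u_2 = 2.2000000 − 2.7256000·(2.2000000 − 2.1000000) / (2.7256000 − (-0.9019000)) = 2.2000000 − (0.2725600)/(3.6275000) = 2.1248629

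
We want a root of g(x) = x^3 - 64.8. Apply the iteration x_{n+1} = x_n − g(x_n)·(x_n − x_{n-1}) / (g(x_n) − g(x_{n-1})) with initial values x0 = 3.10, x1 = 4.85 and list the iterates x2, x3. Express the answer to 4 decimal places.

g(3.10) = -35.009000, g(4.85) = 49.284125
x2 = 4.850000 − 49.284125·(4.850000 − 3.100000) / (49.284125 − (-35.009000)) = 4.850000 − (86.247219)/(84.293125) = 3.826818
g(3.826818) = -8.758032
x3 = 3.826818 − (-8.758032)·(3.826818 − 4.850000) / (-8.758032 − 49.284125) = 3.826818 − (8.961061)/(-58.042157) = 3.981207

3.8268, 3.9812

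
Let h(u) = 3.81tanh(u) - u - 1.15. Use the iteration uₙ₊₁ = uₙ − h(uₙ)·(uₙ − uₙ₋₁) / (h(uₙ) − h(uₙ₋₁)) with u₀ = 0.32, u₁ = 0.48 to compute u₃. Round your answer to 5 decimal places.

0.44647

h(0.32) = -0.2907786, h(0.48) = 0.0701882
u₂ = 0.4800000 − 0.0701882·(0.4800000 − 0.3200000) / (0.0701882 − (-0.2907786)) = 0.4800000 − (0.0112301)/(0.3609668) = 0.4488888
h(0.4488888) = 0.0050647
u₃ = 0.4488888 − 0.0050647·(0.4488888 − 0.4800000) / (0.0050647 − 0.0701882) = 0.4488888 − (-0.0001576)/(-0.0651234) = 0.4464693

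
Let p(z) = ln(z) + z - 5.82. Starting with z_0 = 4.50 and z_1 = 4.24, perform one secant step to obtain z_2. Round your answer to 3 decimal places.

p(4.50) = 0.18408, p(4.24) = -0.13544
z_2 = 4.24000 − (-0.13544)·(4.24000 − 4.50000) / (-0.13544 − 0.18408) = 4.24000 − (0.03521)/(-0.31951) = 4.35021

4.350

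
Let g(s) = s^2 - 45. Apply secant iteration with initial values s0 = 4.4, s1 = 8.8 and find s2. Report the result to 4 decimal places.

g(4.4) = -25.640000, g(8.8) = 32.440000
s2 = 8.800000 − 32.440000·(8.800000 − 4.400000) / (32.440000 − (-25.640000)) = 8.800000 − (142.736000)/(58.080000) = 6.342424

6.3424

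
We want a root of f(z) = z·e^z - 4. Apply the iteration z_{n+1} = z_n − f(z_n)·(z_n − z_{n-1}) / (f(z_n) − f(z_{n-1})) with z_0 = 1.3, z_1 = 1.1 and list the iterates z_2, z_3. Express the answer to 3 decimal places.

1.195, 1.203

f(1.3) = 0.77009, f(1.1) = -0.69542
z_2 = 1.10000 − (-0.69542)·(1.10000 − 1.30000) / (-0.69542 − 0.77009) = 1.10000 − (0.13908)/(-1.46550) = 1.19490
f(1.19490) = -0.05294
z_3 = 1.19490 − (-0.05294)·(1.19490 − 1.10000) / (-0.05294 − (-0.69542)) = 1.19490 − (-0.00502)/(0.64248) = 1.20272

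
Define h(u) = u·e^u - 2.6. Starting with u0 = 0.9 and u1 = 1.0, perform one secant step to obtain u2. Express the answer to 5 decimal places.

0.97656

h(0.9) = -0.3863572, h(1.0) = 0.1182818
u2 = 1.0000000 − 0.1182818·(1.0000000 − 0.9000000) / (0.1182818 − (-0.3863572)) = 1.0000000 − (0.0118282)/(0.5046390) = 0.9765611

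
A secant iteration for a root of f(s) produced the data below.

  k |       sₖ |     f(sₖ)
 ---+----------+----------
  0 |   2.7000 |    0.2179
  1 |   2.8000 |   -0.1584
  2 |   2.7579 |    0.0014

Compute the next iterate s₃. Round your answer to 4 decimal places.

2.7583

s₃ = 2.7579 − 0.0014·(2.7579 − 2.8000) / (0.0014 − (-0.1584))
   = 2.7579 − (-0.000059)/(0.159800) = 2.758269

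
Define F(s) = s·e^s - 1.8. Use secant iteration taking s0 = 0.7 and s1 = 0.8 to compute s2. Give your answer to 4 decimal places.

0.8053

F(0.7) = -0.390373, F(0.8) = -0.019567
s2 = 0.800000 − (-0.019567)·(0.800000 − 0.700000) / (-0.019567 − (-0.390373)) = 0.800000 − (-0.001957)/(0.370806) = 0.805277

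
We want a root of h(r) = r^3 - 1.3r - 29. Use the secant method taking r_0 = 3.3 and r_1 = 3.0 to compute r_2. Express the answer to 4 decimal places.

3.2071

h(3.3) = 2.647000, h(3.0) = -5.900000
r_2 = 3.000000 − (-5.900000)·(3.000000 − 3.300000) / (-5.900000 − 2.647000) = 3.000000 − (1.770000)/(-8.547000) = 3.207090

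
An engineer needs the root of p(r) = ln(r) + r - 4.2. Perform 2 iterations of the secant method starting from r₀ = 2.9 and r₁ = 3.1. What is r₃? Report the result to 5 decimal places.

3.07628

p(2.9) = -0.2352893, p(3.1) = 0.0314021
r₂ = 3.1000000 − 0.0314021·(3.1000000 − 2.9000000) / (0.0314021 − (-0.2352893)) = 3.1000000 − (0.0062804)/(0.2666914) = 3.0764506
p(3.0764506) = 0.0002271
r₃ = 3.0764506 − 0.0002271·(3.0764506 − 3.1000000) / (0.0002271 − 0.0314021) = 3.0764506 − (-0.0000053)/(-0.0311750) = 3.0762790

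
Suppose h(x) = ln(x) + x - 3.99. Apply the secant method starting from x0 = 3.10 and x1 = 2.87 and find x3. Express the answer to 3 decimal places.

h(3.10) = 0.24140, h(2.87) = -0.06569
x2 = 2.87000 − (-0.06569)·(2.87000 − 3.10000) / (-0.06569 − 0.24140) = 2.87000 − (0.01511)/(-0.30709) = 2.91920
h(2.91920) = 0.00051
x3 = 2.91920 − 0.00051·(2.91920 − 2.87000) / (0.00051 − (-0.06569)) = 2.91920 − (0.00002)/(0.06619) = 2.91882

2.919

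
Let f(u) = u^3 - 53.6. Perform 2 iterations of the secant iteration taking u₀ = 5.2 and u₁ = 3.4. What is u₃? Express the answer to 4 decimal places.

f(5.2) = 87.008000, f(3.4) = -14.296000
u₂ = 3.400000 − (-14.296000)·(3.400000 − 5.200000) / (-14.296000 − 87.008000) = 3.400000 − (25.732800)/(-101.304000) = 3.654016
f(3.654016) = -4.812203
u₃ = 3.654016 − (-4.812203)·(3.654016 − 3.400000) / (-4.812203 − (-14.296000)) = 3.654016 − (-1.222375)/(9.483797) = 3.782907

3.7829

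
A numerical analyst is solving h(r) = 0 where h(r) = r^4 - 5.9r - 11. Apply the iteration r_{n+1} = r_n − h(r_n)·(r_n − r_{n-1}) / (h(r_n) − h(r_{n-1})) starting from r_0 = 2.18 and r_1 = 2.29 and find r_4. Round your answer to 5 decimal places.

2.21493

h(2.18) = -1.2766942, h(2.29) = 2.9895848
r_2 = 2.2900000 − 2.9895848·(2.2900000 − 2.1800000) / (2.9895848 − (-1.2766942)) = 2.2900000 − (0.3288543)/(4.2662790) = 2.2129178
h(2.2129178) = -0.0755565
r_3 = 2.2129178 − (-0.0755565)·(2.2129178 − 2.2900000) / (-0.0755565 − 2.9895848) = 2.2129178 − (0.0058241)/(-3.0651414) = 2.2148179
h(2.2148179) = -0.0042981
r_4 = 2.2148179 − (-0.0042981)·(2.2148179 − 2.2129178) / (-0.0042981 − (-0.0755565)) = 2.2148179 − (-0.0000082)/(0.0712585) = 2.2149325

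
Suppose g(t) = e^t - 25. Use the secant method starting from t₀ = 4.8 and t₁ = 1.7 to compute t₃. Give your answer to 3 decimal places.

g(4.8) = 96.51042, g(1.7) = -19.52605
t₂ = 1.70000 − (-19.52605)·(1.70000 − 4.80000) / (-19.52605 − 96.51042) = 1.70000 − (60.53076)/(-116.03647) = 2.22165
g(2.22165) = -15.77744
t₃ = 2.22165 − (-15.77744)·(2.22165 − 1.70000) / (-15.77744 − (-19.52605)) = 2.22165 − (-8.23035)/(3.74862) = 4.41722

4.417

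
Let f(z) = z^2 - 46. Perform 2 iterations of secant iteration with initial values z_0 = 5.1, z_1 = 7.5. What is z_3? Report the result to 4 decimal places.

f(5.1) = -19.990000, f(7.5) = 10.250000
z_2 = 7.500000 − 10.250000·(7.500000 − 5.100000) / (10.250000 − (-19.990000)) = 7.500000 − (24.600000)/(30.240000) = 6.686508
f(6.686508) = -1.290612
z_3 = 6.686508 − (-1.290612)·(6.686508 − 7.500000) / (-1.290612 − 10.250000) = 6.686508 − (1.049902)/(-11.540612) = 6.777483

6.7775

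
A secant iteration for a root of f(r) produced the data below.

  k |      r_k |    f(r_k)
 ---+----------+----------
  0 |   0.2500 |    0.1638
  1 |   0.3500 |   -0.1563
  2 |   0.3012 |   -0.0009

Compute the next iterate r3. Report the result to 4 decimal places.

0.3009

r3 = 0.3012 − (-0.0009)·(0.3012 − 0.3500) / (-0.0009 − (-0.1563))
   = 0.3012 − (0.000044)/(0.155400) = 0.300917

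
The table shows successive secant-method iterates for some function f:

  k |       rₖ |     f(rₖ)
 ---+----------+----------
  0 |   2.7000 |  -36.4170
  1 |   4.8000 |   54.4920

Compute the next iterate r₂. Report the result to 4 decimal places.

3.5412

r₂ = 4.8000 − 54.4920·(4.8000 − 2.7000) / (54.4920 − (-36.4170))
   = 4.8000 − (114.433200)/(90.909000) = 3.541234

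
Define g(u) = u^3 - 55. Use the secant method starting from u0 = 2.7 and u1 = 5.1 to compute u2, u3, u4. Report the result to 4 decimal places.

g(2.7) = -35.317000, g(5.1) = 77.651000
u2 = 5.100000 − 77.651000·(5.100000 − 2.700000) / (77.651000 − (-35.317000)) = 5.100000 − (186.362400)/(112.968000) = 3.450308
g(3.450308) = -13.925374
u3 = 3.450308 − (-13.925374)·(3.450308 − 5.100000) / (-13.925374 − 77.651000) = 3.450308 − (22.972578)/(-91.576374) = 3.701165
g(3.701165) = -4.299135
u4 = 3.701165 − (-4.299135)·(3.701165 − 3.450308) / (-4.299135 − (-13.925374)) = 3.701165 − (-1.078468)/(9.626239) = 3.813199

3.4503, 3.7012, 3.8132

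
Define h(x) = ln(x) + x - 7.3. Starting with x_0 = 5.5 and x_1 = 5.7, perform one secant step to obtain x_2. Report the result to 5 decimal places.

5.58082

h(5.5) = -0.0952519, h(5.7) = 0.1404662
x_2 = 5.7000000 − 0.1404662·(5.7000000 − 5.5000000) / (0.1404662 − (-0.0952519)) = 5.7000000 − (0.0280932)/(0.2357181) = 5.5808185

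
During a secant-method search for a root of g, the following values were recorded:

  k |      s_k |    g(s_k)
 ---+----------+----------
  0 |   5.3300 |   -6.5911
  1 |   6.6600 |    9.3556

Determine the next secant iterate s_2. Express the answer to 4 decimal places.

5.8797

s_2 = 6.6600 − 9.3556·(6.6600 − 5.3300) / (9.3556 − (-6.5911))
   = 6.6600 − (12.442948)/(15.946700) = 5.879716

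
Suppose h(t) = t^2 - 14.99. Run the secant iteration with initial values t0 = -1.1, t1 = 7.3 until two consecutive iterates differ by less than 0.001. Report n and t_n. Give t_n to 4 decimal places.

h(-1.1) = -13.780000, h(7.3) = 38.300000
t2 = 7.300000 − 38.300000·(8.400000)/(52.080000) = 1.122581;  |Δ| = 6.177419
h(1.122581) = -13.729813
t3 = 1.122581 − (-13.729813)·(-6.177419)/(-52.029813) = 2.752700;  |Δ| = 1.630119
h(2.752700) = -7.412642
t4 = 2.752700 − (-7.412642)·(1.630119)/(6.317171) = 4.665501;  |Δ| = 1.912801
h(4.665501) = 6.776903
t5 = 4.665501 − 6.776903·(1.912801)/(14.189546) = 3.751951;  |Δ| = 0.913551
h(3.751951) = -0.912866
t6 = 3.751951 − (-0.912866)·(-0.913551)/(-7.689770) = 3.860400;  |Δ| = 0.108449
h(3.860400) = -0.087313
t7 = 3.860400 − (-0.087313)·(0.108449)/(0.825553) = 3.871870;  |Δ| = 0.011470
h(3.871870) = 0.001375
t8 = 3.871870 − 0.001375·(0.011470)/(0.088688) = 3.871692;  |Δ| = 0.000178
|t8 − t7| = 0.000178 < 0.001

n = 8, t_n = 3.8717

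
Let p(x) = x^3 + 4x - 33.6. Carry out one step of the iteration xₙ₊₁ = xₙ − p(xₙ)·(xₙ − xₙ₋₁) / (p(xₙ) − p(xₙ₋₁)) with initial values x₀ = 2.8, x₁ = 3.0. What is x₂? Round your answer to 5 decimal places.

2.81532

p(2.8) = -0.4480000, p(3.0) = 5.4000000
x₂ = 3.0000000 − 5.4000000·(3.0000000 − 2.8000000) / (5.4000000 − (-0.4480000)) = 3.0000000 − (1.0800000)/(5.8480000) = 2.8153215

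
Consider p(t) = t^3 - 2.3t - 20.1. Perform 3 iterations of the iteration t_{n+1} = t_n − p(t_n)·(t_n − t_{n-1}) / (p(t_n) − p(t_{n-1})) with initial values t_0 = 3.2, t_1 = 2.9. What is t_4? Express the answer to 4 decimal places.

p(3.2) = 5.308000, p(2.9) = -2.381000
t_2 = 2.900000 − (-2.381000)·(2.900000 − 3.200000) / (-2.381000 − 5.308000) = 2.900000 − (0.714300)/(-7.689000) = 2.992899
p(2.992899) = -0.174943
t_3 = 2.992899 − (-0.174943)·(2.992899 − 2.900000) / (-0.174943 − (-2.381000)) = 2.992899 − (-0.016252)/(2.206057) = 3.000266
p(3.000266) = 0.006569
t_4 = 3.000266 − 0.006569·(3.000266 − 2.992899) / (0.006569 − (-0.174943)) = 3.000266 − (0.000048)/(0.181512) = 2.999999

3.0000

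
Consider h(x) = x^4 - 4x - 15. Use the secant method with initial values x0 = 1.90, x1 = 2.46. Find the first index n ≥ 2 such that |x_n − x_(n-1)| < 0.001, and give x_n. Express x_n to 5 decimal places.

n = 5, x_n = 2.20963

h(1.90) = -9.5679000, h(2.46) = 11.7818626
x2 = 2.4600000 − 11.7818626·(0.5600000)/(21.3497626) = 2.1509641;  |Δ| = 0.3090359
h(2.1509641) = -2.1979979
x3 = 2.1509641 − (-2.1979979)·(-0.3090359)/(-13.9798605) = 2.1995526;  |Δ| = 0.0485885
h(2.1995526) = -0.3916607
x4 = 2.1995526 − (-0.3916607)·(0.0485885)/(1.8063372) = 2.2100878;  |Δ| = 0.0105352
h(2.2100878) = 0.0178738
x5 = 2.2100878 − 0.0178738·(0.0105352)/(0.4095345) = 2.2096280;  |Δ| = 0.0004598
|x5 − x4| = 0.0004598 < 0.001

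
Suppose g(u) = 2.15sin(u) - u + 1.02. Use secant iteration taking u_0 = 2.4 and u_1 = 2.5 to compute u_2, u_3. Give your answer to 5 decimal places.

2.42721, 2.42772

g(2.4) = 0.0722458, g(2.5) = -0.1932849
u_2 = 2.5000000 − (-0.1932849)·(2.5000000 − 2.4000000) / (-0.1932849 − 0.0722458) = 2.5000000 − (-0.0193285)/(-0.2655307) = 2.4272081
g(2.4272081) = 0.0013700
u_3 = 2.4272081 − 0.0013700·(2.4272081 − 2.5000000) / (0.0013700 − (-0.1932849)) = 2.4272081 − (-0.0000997)/(0.1946549) = 2.4277204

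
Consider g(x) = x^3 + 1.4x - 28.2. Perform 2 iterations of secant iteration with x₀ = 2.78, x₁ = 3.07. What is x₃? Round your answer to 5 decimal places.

2.89026

g(2.78) = -2.8230480, g(3.07) = 5.0324430
x₂ = 3.0700000 − 5.0324430·(3.0700000 − 2.7800000) / (5.0324430 − (-2.8230480)) = 3.0700000 − (1.4594085)/(7.8554910) = 2.8842180
g(2.8842180) = -0.1691105
x₃ = 2.8842180 − (-0.1691105)·(2.8842180 − 3.0700000) / (-0.1691105 − 5.0324430) = 2.8842180 − (0.0314177)/(-5.2015535) = 2.8902581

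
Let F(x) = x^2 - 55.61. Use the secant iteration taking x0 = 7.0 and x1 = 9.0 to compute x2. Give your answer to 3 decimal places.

7.413

F(7.0) = -6.61000, F(9.0) = 25.39000
x2 = 9.00000 − 25.39000·(9.00000 − 7.00000) / (25.39000 − (-6.61000)) = 9.00000 − (50.78000)/(32.00000) = 7.41312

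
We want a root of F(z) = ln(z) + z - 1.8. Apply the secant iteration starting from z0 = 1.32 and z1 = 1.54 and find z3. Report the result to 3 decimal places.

1.437

F(1.32) = -0.20237, F(1.54) = 0.17178
z2 = 1.54000 − 0.17178·(1.54000 − 1.32000) / (0.17178 − (-0.20237)) = 1.54000 − (0.03779)/(0.37415) = 1.43899
F(1.43899) = 0.00294
z3 = 1.43899 − 0.00294·(1.43899 − 1.54000) / (0.00294 − 0.17178) = 1.43899 − (-0.00030)/(-0.16885) = 1.43724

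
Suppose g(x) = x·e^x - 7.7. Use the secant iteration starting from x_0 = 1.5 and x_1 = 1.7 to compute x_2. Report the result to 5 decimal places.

1.57568

g(1.5) = -0.9774664, g(1.7) = 1.6057106
x_2 = 1.7000000 − 1.6057106·(1.7000000 − 1.5000000) / (1.6057106 − (-0.9774664)) = 1.7000000 − (0.3211421)/(2.5831770) = 1.5756794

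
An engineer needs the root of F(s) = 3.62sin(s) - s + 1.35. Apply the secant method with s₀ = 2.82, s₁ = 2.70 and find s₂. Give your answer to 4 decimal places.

F(2.82) = -0.325798, F(2.70) = 0.197115
s₂ = 2.700000 − 0.197115·(2.700000 − 2.820000) / (0.197115 − (-0.325798)) = 2.700000 − (-0.023654)/(0.522913) = 2.745235

2.7452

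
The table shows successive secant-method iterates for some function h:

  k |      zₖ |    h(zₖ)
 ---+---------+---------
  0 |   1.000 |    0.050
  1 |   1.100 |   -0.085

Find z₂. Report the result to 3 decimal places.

z₂ = 1.100 − (-0.085)·(1.100 − 1.000) / (-0.085 − 0.050)
   = 1.100 − (-0.00850)/(-0.13500) = 1.03704

1.037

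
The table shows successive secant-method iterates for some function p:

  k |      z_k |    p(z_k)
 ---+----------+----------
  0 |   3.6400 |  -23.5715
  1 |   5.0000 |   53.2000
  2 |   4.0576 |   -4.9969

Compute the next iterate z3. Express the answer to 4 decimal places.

4.1385

z3 = 4.0576 − (-4.9969)·(4.0576 − 5.0000) / (-4.9969 − 53.2000)
   = 4.0576 − (4.709079)/(-58.196900) = 4.138516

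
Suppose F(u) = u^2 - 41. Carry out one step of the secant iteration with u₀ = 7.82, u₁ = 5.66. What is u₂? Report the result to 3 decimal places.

6.325

F(7.82) = 20.15240, F(5.66) = -8.96440
u₂ = 5.66000 − (-8.96440)·(5.66000 − 7.82000) / (-8.96440 − 20.15240) = 5.66000 − (19.36310)/(-29.11680) = 6.32501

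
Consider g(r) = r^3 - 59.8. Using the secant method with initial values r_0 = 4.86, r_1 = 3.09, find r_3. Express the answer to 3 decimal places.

g(4.86) = 54.99126, g(3.09) = -30.29637
r_2 = 3.09000 − (-30.29637)·(3.09000 − 4.86000) / (-30.29637 − 54.99126) = 3.09000 − (53.62458)/(-85.28763) = 3.71875
g(3.71875) = -8.37304
r_3 = 3.71875 − (-8.37304)·(3.71875 − 3.09000) / (-8.37304 − (-30.29637)) = 3.71875 − (-5.26455)/(21.92333) = 3.95888

3.959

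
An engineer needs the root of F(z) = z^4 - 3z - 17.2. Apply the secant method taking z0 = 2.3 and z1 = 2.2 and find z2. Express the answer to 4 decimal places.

F(2.3) = 3.884100, F(2.2) = -0.374400
z2 = 2.200000 − (-0.374400)·(2.200000 − 2.300000) / (-0.374400 − 3.884100) = 2.200000 − (0.037440)/(-4.258500) = 2.208792

2.2088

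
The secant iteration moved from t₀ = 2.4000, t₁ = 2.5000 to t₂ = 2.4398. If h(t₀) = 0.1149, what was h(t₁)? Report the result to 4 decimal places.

-0.1738

The secant line through (2.4000, 0.1149) and (2.5000, h(t₁)) crosses zero at t₂ = 2.4398.
So (2.4000, 0.1149), (2.5000, h(t₁)), (2.4398, 0) are collinear:
h(t₁) = 0.1149 · (2.5000 − 2.4398) / (2.4000 − 2.4398) = 0.1149 · (0.060200)/(-0.039800) = -0.173793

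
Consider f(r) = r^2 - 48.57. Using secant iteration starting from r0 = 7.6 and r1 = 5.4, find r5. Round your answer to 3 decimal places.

f(7.6) = 9.19000, f(5.4) = -19.41000
r2 = 5.40000 − (-19.41000)·(5.40000 − 7.60000) / (-19.41000 − 9.19000) = 5.40000 − (42.70200)/(-28.60000) = 6.89308
f(6.89308) = -1.05549
r3 = 6.89308 − (-1.05549)·(6.89308 − 5.40000) / (-1.05549 − (-19.41000)) = 6.89308 − (-1.57593)/(18.35451) = 6.97894
f(6.97894) = 0.13557
r4 = 6.97894 − 0.13557·(6.97894 − 6.89308) / (0.13557 − (-1.05549)) = 6.97894 − (0.01164)/(1.19106) = 6.96916
f(6.96916) = -0.00074
r5 = 6.96916 − (-0.00074)·(6.96916 − 6.97894) / (-0.00074 − 0.13557) = 6.96916 − (0.00001)/(-0.13631) = 6.96922

6.969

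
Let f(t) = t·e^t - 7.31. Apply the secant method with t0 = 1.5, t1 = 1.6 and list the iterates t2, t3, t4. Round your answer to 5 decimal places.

1.54886, 1.55054, 1.55060

f(1.5) = -0.5874664, f(1.6) = 0.6148519
t2 = 1.6000000 − 0.6148519·(1.6000000 − 1.5000000) / (0.6148519 − (-0.5874664)) = 1.6000000 − (0.0614852)/(1.2023183) = 1.5488611
f(1.5488611) = -0.0208929
t3 = 1.5488611 − (-0.0208929)·(1.5488611 − 1.6000000) / (-0.0208929 − 0.6148519) = 1.5488611 − (0.0010684)/(-0.6357448) = 1.5505418
f(1.5505418) = -0.0007100
t4 = 1.5505418 − (-0.0007100)·(1.5505418 − 1.5488611) / (-0.0007100 − (-0.0208929)) = 1.5505418 − (-0.0000012)/(0.0201829) = 1.5506009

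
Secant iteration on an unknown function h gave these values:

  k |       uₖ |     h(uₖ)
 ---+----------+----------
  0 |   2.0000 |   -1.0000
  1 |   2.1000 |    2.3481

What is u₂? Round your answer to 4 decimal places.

2.0299

u₂ = 2.1000 − 2.3481·(2.1000 − 2.0000) / (2.3481 − (-1.0000))
   = 2.1000 − (0.234810)/(3.348100) = 2.029868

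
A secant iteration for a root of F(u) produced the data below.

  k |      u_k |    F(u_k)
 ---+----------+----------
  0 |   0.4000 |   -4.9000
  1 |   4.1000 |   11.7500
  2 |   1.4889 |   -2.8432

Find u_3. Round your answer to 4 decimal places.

u_3 = 1.4889 − (-2.8432)·(1.4889 − 4.1000) / (-2.8432 − 11.7500)
   = 1.4889 − (7.423880)/(-14.593200) = 1.997622

1.9976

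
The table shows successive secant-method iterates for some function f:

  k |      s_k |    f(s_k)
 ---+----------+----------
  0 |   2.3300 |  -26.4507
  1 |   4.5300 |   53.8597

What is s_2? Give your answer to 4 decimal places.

3.0546

s_2 = 4.5300 − 53.8597·(4.5300 − 2.3300) / (53.8597 − (-26.4507))
   = 4.5300 − (118.491340)/(80.310400) = 3.054583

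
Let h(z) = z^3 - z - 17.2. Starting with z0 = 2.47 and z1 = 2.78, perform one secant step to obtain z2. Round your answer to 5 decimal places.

h(2.47) = -4.6007770, h(2.78) = 1.5049520
z2 = 2.7800000 − 1.5049520·(2.7800000 − 2.4700000) / (1.5049520 − (-4.6007770)) = 2.7800000 − (0.4665351)/(6.1057290) = 2.7035906

2.70359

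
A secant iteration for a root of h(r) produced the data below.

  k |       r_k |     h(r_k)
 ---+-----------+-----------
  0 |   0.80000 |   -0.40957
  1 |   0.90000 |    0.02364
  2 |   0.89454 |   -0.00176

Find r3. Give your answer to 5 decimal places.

0.89492

r3 = 0.89454 − (-0.00176)·(0.89454 − 0.90000) / (-0.00176 − 0.02364)
   = 0.89454 − (0.0000096)/(-0.0254000) = 0.8949183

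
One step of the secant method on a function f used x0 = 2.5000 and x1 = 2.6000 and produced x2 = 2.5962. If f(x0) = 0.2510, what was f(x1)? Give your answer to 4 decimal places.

-0.0099

The secant line through (2.5000, 0.2510) and (2.6000, f(x1)) crosses zero at x2 = 2.5962.
So (2.5000, 0.2510), (2.6000, f(x1)), (2.5962, 0) are collinear:
f(x1) = 0.2510 · (2.6000 − 2.5962) / (2.5000 − 2.5962) = 0.2510 · (0.003800)/(-0.096200) = -0.009915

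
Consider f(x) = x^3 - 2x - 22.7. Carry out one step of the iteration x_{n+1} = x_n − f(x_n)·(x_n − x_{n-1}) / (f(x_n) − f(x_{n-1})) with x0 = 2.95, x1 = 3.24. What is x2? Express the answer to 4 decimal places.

f(2.95) = -2.927625, f(3.24) = 4.832224
x2 = 3.240000 − 4.832224·(3.240000 − 2.950000) / (4.832224 − (-2.927625)) = 3.240000 − (1.401345)/(7.759849) = 3.059411

3.0594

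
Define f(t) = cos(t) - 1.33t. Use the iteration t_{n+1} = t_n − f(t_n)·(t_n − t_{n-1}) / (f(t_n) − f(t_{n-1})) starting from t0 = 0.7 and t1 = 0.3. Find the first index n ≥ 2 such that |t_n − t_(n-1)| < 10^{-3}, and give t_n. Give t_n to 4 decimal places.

n = 4, t_n = 0.6144

f(0.7) = -0.166158, f(0.3) = 0.556336
t2 = 0.300000 − 0.556336·(-0.400000)/(0.722494) = 0.608009;  |Δ| = 0.308009
f(0.608009) = 0.012135
t3 = 0.608009 − 0.012135·(0.308009)/(-0.544201) = 0.614877;  |Δ| = 0.006868
f(0.614877) = -0.000942
t4 = 0.614877 − (-0.000942)·(0.006868)/(-0.013078) = 0.614382;  |Δ| = 0.000495
|t4 − t3| = 0.000495 < 10^{-3}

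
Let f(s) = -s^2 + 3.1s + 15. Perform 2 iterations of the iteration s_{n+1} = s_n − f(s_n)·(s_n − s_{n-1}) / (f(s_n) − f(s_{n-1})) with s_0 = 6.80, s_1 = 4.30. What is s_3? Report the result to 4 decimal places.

5.7621

f(6.80) = -10.160000, f(4.30) = 9.840000
s_2 = 4.300000 − 9.840000·(4.300000 − 6.800000) / (9.840000 − (-10.160000)) = 4.300000 − (-24.600000)/(20.000000) = 5.530000
f(5.530000) = 1.562100
s_3 = 5.530000 − 1.562100·(5.530000 − 4.300000) / (1.562100 − 9.840000) = 5.530000 − (1.921383)/(-8.277900) = 5.762110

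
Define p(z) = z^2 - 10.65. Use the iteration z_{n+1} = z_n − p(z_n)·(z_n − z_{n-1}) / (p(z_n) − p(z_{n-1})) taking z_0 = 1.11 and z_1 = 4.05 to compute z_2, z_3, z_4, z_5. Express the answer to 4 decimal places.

2.9352, 3.2265, 3.2654, 3.2634

p(1.11) = -9.417900, p(4.05) = 5.752500
z_2 = 4.050000 − 5.752500·(4.050000 − 1.110000) / (5.752500 − (-9.417900)) = 4.050000 − (16.912350)/(15.170400) = 2.935174
p(2.935174) = -2.034751
z_3 = 2.935174 − (-2.034751)·(2.935174 − 4.050000) / (-2.034751 − 5.752500) = 2.935174 − (2.268393)/(-7.787251) = 3.226470
p(3.226470) = -0.239891
z_4 = 3.226470 − (-0.239891)·(3.226470 − 2.935174) / (-0.239891 − (-2.034751)) = 3.226470 − (-0.069879)/(1.794860) = 3.265403
p(3.265403) = 0.012857
z_5 = 3.265403 − 0.012857·(3.265403 − 3.226470) / (0.012857 − (-0.239891)) = 3.265403 − (0.000501)/(0.252747) = 3.263423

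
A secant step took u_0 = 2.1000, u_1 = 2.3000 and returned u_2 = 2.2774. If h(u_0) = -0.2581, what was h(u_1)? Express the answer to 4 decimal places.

The secant line through (2.1000, -0.2581) and (2.3000, h(u_1)) crosses zero at u_2 = 2.2774.
So (2.1000, -0.2581), (2.3000, h(u_1)), (2.2774, 0) are collinear:
h(u_1) = -0.2581 · (2.3000 − 2.2774) / (2.1000 − 2.2774) = -0.2581 · (0.022600)/(-0.177400) = 0.032881

0.0329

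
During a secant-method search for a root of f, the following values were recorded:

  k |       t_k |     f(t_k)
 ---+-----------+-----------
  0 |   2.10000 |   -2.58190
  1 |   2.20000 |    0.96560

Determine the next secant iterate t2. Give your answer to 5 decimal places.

2.17278

t2 = 2.20000 − 0.96560·(2.20000 − 2.10000) / (0.96560 − (-2.58190))
   = 2.20000 − (0.0965600)/(3.5475000) = 2.1727808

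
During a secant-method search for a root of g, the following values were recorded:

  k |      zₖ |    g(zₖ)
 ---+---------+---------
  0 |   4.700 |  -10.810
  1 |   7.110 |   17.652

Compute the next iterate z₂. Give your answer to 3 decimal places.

z₂ = 7.110 − 17.652·(7.110 − 4.700) / (17.652 − (-10.810))
   = 7.110 − (42.54132)/(28.46200) = 5.61533

5.615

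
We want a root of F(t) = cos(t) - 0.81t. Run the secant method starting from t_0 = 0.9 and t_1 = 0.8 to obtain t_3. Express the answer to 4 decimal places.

0.8317

F(0.9) = -0.107390, F(0.8) = 0.048707
t_2 = 0.800000 − 0.048707·(0.800000 − 0.900000) / (0.048707 − (-0.107390)) = 0.800000 − (-0.004871)/(0.156097) = 0.831203
F(0.831203) = 0.000713
t_3 = 0.831203 − 0.000713·(0.831203 − 0.800000) / (0.000713 − 0.048707) = 0.831203 − (0.000022)/(-0.047993) = 0.831667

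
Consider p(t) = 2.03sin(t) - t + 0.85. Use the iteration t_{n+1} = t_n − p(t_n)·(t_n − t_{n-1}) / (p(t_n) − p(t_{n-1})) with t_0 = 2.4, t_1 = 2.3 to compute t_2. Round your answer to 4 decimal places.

p(2.4) = -0.178810, p(2.3) = 0.063782
t_2 = 2.300000 − 0.063782·(2.300000 − 2.400000) / (0.063782 − (-0.178810)) = 2.300000 − (-0.006378)/(0.242591) = 2.326292

2.3263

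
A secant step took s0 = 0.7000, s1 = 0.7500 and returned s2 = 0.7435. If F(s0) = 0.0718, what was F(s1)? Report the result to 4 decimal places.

The secant line through (0.7000, 0.0718) and (0.7500, F(s1)) crosses zero at s2 = 0.7435.
So (0.7000, 0.0718), (0.7500, F(s1)), (0.7435, 0) are collinear:
F(s1) = 0.0718 · (0.7500 − 0.7435) / (0.7000 − 0.7435) = 0.0718 · (0.006500)/(-0.043500) = -0.010729

-0.0107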